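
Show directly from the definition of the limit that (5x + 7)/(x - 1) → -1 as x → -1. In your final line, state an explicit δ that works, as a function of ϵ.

δ = min(1, (1/6)ϵ)

Let ϵ > 0. We want δ > 0 with 0 < |x + 1| < δ ⇒ |(5x + 7)/(x - 1) + 1| < ϵ.
Combining over a common denominator, (5x + 7)/(x - 1) + 1 = [(5x + 7)·(-2) − 2·(x - 1)] / [(-2)·(x - 1)] = -12(x + 1) / ((-2)(x - 1)).
So |(5x + 7)/(x - 1) + 1| = 12|x + 1| / (2·|x − 1|).
Require δ ≤ 1, so |x − 1| ≥ |-2| − |x + 1| > 2 − 1 = 1.
Hence |(5x + 7)/(x - 1) + 1| < 12|x + 1|/(2·1) = 6|x + 1|, which is < ϵ once |x + 1| < (1/6)ϵ.
Take δ = min(1, (1/6)ϵ). Then 0 < |x + 1| < δ forces both bounds, so |(5x + 7)/(x - 1) + 1| < ϵ.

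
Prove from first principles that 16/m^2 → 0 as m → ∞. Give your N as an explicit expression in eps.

N = (16/eps)^{1/2}

Fix eps > 0. For m ≥ 1, |16/m^2 − 0| = 16/m^2.
16/m^2 < eps ⇔ m^2 > 16/eps ⇔ m > (16/eps)^{1/2}.
Take N = (16/eps)^{1/2}. Then m > N implies 16/m^2 < eps.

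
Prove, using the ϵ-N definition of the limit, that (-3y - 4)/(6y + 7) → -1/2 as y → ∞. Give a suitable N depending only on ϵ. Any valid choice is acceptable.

N = (1/12)/ϵ

Fix ϵ > 0. We seek N > 0 such that y > N implies |(-3y - 4)/(6y + 7) + 1/2| < ϵ.
(-3y - 4)/(6y + 7) + 1/2 = (6(-3y - 4) − (-3)(6y + 7)) / (6(6y + 7)) = -3/(6(6y + 7)).
For y > 0 we have 6y + 7 > 6y, so |(-3y - 4)/(6y + 7) + 1/2| = 3/(6(6y + 7)) < 3/(6·6y) = (1/12)/y.
Thus |(-3y - 4)/(6y + 7) + 1/2| < ϵ whenever y > (1/12)/ϵ.
Take N = (1/12)/ϵ. If y > N then |(-3y - 4)/(6y + 7) + 1/2| < (1/12)/y < ϵ.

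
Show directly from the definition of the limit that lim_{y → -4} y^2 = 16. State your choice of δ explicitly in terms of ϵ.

δ = min(1, ϵ/9)

Suppose ϵ > 0. We seek δ > 0 with 0 < |y + 4| < δ ⇒ |y^2 − 16| < ϵ.
Factor: y^2 − 16 = (y + 4)(y - 4), so |y^2 − 16| = |y + 4|·|y - 4|.
Impose δ ≤ 1 so that |y| < 5; then |y - 4| ≤ 9.
Hence |y^2 − 16| ≤ 9|y + 4|, which is < ϵ once |y + 4| < ϵ/9.
Take δ = min(1, ϵ/9). If 0 < |y + 4| < δ then both bounds hold and |y^2 − 16| ≤ 9|y + 4| < 9·(ϵ/9) = ϵ.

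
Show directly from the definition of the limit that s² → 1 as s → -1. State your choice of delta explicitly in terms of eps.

Suppose eps > 0. We seek delta > 0 with 0 < |s + 1| < delta ⇒ |s² − 1| < eps.
Factor: s² − 1 = (s + 1)(s - 1), so |s² − 1| = |s + 1|·|s - 1|.
Restrict delta ≤ 2. Then |s + 1| < 2 gives |s| < 3, so by the triangle inequality |s - 1| ≤ 3 + 1 = 4.
Hence |s² − 1| ≤ 4|s + 1|, which is < eps once |s + 1| < eps/4.
Take delta = min(2, eps/4). If 0 < |s + 1| < delta then both bounds hold and |s² − 1| ≤ 4|s + 1| < 4·(eps/4) = eps.

delta = min(2, eps/4)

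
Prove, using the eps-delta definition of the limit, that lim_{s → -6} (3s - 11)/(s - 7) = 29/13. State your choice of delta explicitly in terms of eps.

Suppose eps > 0. We want delta > 0 with 0 < |s + 6| < delta ⇒ |(3s - 11)/(s - 7) − (29/13)| < eps.
Combining over a common denominator, (3s - 11)/(s - 7) − (29/13) = [(3s - 11)·(-13) − (-29)·(s - 7)] / [(-13)·(s - 7)] = -10(s + 6) / ((-13)(s - 7)).
So |(3s - 11)/(s - 7) − (29/13)| = 10|s + 6| / (13·|s − 7|).
Require delta ≤ 13/2, so |s − 7| ≥ |-13| − |s + 6| > 13 − 13/2 = 13/2.
Hence |(3s - 11)/(s - 7) − (29/13)| < 10|s + 6|/(13·(13/2)) = (20/169)|s + 6|, which is < eps once |s + 6| < (169/20)eps.
Take delta = min(13/2, (169/20)eps). Then 0 < |s + 6| < delta forces both bounds, so |(3s - 11)/(s - 7) − (29/13)| < eps.

delta = min(13/2, (169/20)eps)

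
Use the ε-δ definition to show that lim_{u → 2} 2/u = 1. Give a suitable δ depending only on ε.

δ = min(1, ε)

Fix ε > 0. We seek δ > 0 such that 0 < |u − 2| < δ implies |2/u − 1| < ε.
|2/u − 1| = 2·|2 − u|/(2·|u|) = 2|u − 2|/(2|u|).
Restrict δ ≤ 1. Then |u − 2| < 1 gives |u| > 1, so 2|u| > 2.
Then |2/u − 1| < 2|u − 2|/2, which is < ε when |u − 2| < ε.
Take δ = min(1, ε). Then 0 < |u − 2| < δ gives both |u − 2| < 1 and |u − 2| < ε, so |2/u − 1| < ε.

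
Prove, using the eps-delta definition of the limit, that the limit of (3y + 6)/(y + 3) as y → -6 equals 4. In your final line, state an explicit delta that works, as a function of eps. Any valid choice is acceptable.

delta = min(3/2, (3/2)eps)

Suppose eps > 0. We want delta > 0 with 0 < |y + 6| < delta ⇒ |(3y + 6)/(y + 3) − 4| < eps.
Combining over a common denominator, (3y + 6)/(y + 3) − 4 = [(3y + 6)·(-3) − (-12)·(y + 3)] / [(-3)·(y + 3)] = 3(y + 6) / ((-3)(y + 3)).
So |(3y + 6)/(y + 3) − 4| = 3|y + 6| / (3·|y + 3|).
Require delta ≤ 3/2, so |y + 3| ≥ |-3| − |y + 6| > 3 − 3/2 = 3/2.
Hence |(3y + 6)/(y + 3) − 4| < 3|y + 6|/(3·(3/2)) = (2/3)|y + 6|, which is < eps once |y + 6| < (3/2)eps.
Take delta = min(3/2, (3/2)eps). Then 0 < |y + 6| < delta forces both bounds, so |(3y + 6)/(y + 3) − 4| < eps.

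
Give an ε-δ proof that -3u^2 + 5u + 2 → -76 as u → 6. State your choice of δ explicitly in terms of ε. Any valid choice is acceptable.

Fix ε > 0. We want δ > 0 such that 0 < |u − 6| < δ implies |(-3u^2 + 5u + 2) + 76| < ε.
(-3u^2 + 5u + 2) + 76 = -3u^2 + 5u + 78 = (u − 6)(-3u - 13).
So |(-3u^2 + 5u + 2) + 76| = |u − 6|·|-3u - 13|.
Require δ ≤ 2. Then |u − 6| < 2 gives |u| < 8, and by the triangle inequality |-3u - 13| ≤ 3·8 + 13 = 37.
Hence |(-3u^2 + 5u + 2) + 76| ≤ 37|u − 6| < ε provided |u − 6| < ε/37.
Choosing δ = min(2, ε/37) ensures both conditions, hence |(-3u^2 + 5u + 2) + 76| < ε.

δ = min(2, ε/37)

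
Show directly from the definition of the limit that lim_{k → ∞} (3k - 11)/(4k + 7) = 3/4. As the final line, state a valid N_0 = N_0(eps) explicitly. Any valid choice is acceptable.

Fix eps > 0. For k ≥ 1, |(3k - 11)/(4k + 7) − (3/4)| = |-65|/(4(4k + 7)) = 65/(4(4k + 7)).
Since 4k + 7 ≥ 4k for k ≥ 1, this is ≤ 65/(4·4k) = (65/16)/k.
So |(3k - 11)/(4k + 7) − (3/4)| < eps whenever k > (65/16)/eps.
Take N_0 = (65/16)/eps. If k > N_0 then |(3k - 11)/(4k + 7) − (3/4)| ≤ (65/16)/k < eps.

N_0 = (65/16)/eps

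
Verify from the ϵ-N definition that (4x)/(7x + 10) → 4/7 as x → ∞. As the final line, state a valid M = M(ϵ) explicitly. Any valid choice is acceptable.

M = (40/49)/ϵ

Let ϵ > 0. We seek M > 0 such that x > M implies |(4x)/(7x + 10) − (4/7)| < ϵ.
(4x)/(7x + 10) − (4/7) = (7(4x) − 4(7x + 10)) / (7(7x + 10)) = -40/(7(7x + 10)).
For x > 0 we have 7x + 10 > 7x, so |(4x)/(7x + 10) − (4/7)| = 40/(7(7x + 10)) < 40/(7·7x) = (40/49)/x.
Thus |(4x)/(7x + 10) − (4/7)| < ϵ whenever x > (40/49)/ϵ.
Take M = (40/49)/ϵ. If x > M then |(4x)/(7x + 10) − (4/7)| < (40/49)/x < ϵ.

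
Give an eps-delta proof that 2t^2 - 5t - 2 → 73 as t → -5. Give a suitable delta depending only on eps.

delta = min(1, eps/27)

Let eps > 0. We want delta > 0 such that 0 < |t + 5| < delta implies |(2t^2 - 5t - 2) − 73| < eps.
(2t^2 - 5t - 2) − 73 = 2t^2 - 5t - 75 = (t + 5)(2t - 15).
So |(2t^2 - 5t - 2) − 73| = |t + 5|·|2t - 15|.
Assume first that |t + 5| < 1, so |t| < 6. Then |2t - 15| ≤ 2·6 + 15 = 27.
Hence |(2t^2 - 5t - 2) − 73| ≤ 27|t + 5| < eps provided |t + 5| < eps/27.
Take delta = min(1, eps/27). Then 0 < |t + 5| < delta gives both |t + 5| < 1 and |t + 5| < eps/27, so |(2t^2 - 5t - 2) − 73| < eps.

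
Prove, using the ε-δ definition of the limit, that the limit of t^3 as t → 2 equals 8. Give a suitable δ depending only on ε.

Let ε > 0. We seek δ > 0 with 0 < |t − 2| < δ ⇒ |t^3 − 8| < ε.
Factor: t^3 − 8 = (t − 2)(t^2 + 2t + 4), so |t^3 − 8| = |t − 2|·|t^2 + 2t + 4|.
Restrict δ ≤ 1. Then |t − 2| < 1 gives |t| < 3, so by the triangle inequality |t^2 + 2t + 4| ≤ 3^2 + 2·3 + 4 = 19.
Hence |t^3 − 8| ≤ 19|t − 2|, which is < ε once |t − 2| < ε/19.
Take δ = min(1, ε/19). If 0 < |t − 2| < δ then both bounds hold and |t^3 − 8| ≤ 19|t − 2| < 19·(ε/19) = ε.

δ = min(1, ε/19)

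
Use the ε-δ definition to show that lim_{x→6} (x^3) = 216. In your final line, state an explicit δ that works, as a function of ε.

δ = min(1, ε/127)

Let ε > 0. We seek δ > 0 with 0 < |x − 6| < δ ⇒ |x^3 − 216| < ε.
Factor: x^3 − 216 = (x − 6)(x^2 + 6x + 36), so |x^3 − 216| = |x − 6|·|x^2 + 6x + 36|.
Restrict δ ≤ 1. Then |x − 6| < 1 gives |x| < 7, so by the triangle inequality |x^2 + 6x + 36| ≤ 7^2 + 6·7 + 36 = 127.
Hence |x^3 − 216| ≤ 127|x − 6|, which is < ε once |x − 6| < ε/127.
Take δ = min(1, ε/127). If 0 < |x − 6| < δ then both bounds hold and |x^3 − 216| ≤ 127|x − 6| < 127·(ε/127) = ε.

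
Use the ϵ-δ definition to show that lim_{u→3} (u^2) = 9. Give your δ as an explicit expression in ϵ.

δ = min(1, ϵ/7)

Let ϵ > 0. We seek δ > 0 with 0 < |u − 3| < δ ⇒ |u^2 − 9| < ϵ.
Factor: u^2 − 9 = (u − 3)(u + 3), so |u^2 − 9| = |u − 3|·|u + 3|.
Restrict δ ≤ 1. Then |u − 3| < 1 gives |u| < 4, so by the triangle inequality |u + 3| ≤ 4 + 3 = 7.
Hence |u^2 − 9| ≤ 7|u − 3|, which is < ϵ once |u − 3| < ϵ/7.
Take δ = min(1, ϵ/7). If 0 < |u − 3| < δ then both bounds hold and |u^2 − 9| ≤ 7|u − 3| < 7·(ϵ/7) = ϵ.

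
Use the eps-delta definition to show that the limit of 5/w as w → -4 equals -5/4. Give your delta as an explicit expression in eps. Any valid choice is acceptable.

delta = min(2, (8/5)eps)

Let eps > 0. We seek delta > 0 such that 0 < |w + 4| < delta implies |5/w + 5/4| < eps.
|5/w + 5/4| = 5·|-4 − w|/(4·|w|) = 5|w + 4|/(4|w|).
Require delta ≤ 2 so that |w| > 4 − 2 = 2, hence 4|w| > 8.
Then |5/w + 5/4| < 5|w + 4|/8, which is < eps when |w + 4| < (8/5)eps.
Take delta = min(2, (8/5)eps). Then 0 < |w + 4| < delta gives both |w + 4| < 2 and |w + 4| < (8/5)eps, so |5/w + 5/4| < eps.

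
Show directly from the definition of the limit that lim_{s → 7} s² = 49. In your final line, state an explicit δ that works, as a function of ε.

δ = min(1, ε/15)

Let ε > 0. We seek δ > 0 with 0 < |s − 7| < δ ⇒ |s² − 49| < ε.
Factor: s² − 49 = (s − 7)(s + 7), so |s² − 49| = |s − 7|·|s + 7|.
Restrict δ ≤ 1. Then |s − 7| < 1 gives |s| < 8, so by the triangle inequality |s + 7| ≤ 8 + 7 = 15.
Hence |s² − 49| ≤ 15|s − 7|, which is < ε once |s − 7| < ε/15.
Take δ = min(1, ε/15). If 0 < |s − 7| < δ then both bounds hold and |s² − 49| ≤ 15|s − 7| < 15·(ε/15) = ε.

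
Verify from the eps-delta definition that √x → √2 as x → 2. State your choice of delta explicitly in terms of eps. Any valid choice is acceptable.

delta = min(2, √2·eps)

Let eps > 0 be given. We want delta > 0 such that 0 < |x − 2| < delta implies |√x − √2| < eps.
Rationalise: √x − √2 = (x − 2)/(√x + √2), so |√x − √2| = |x − 2|/(√x + √2).
Restrict delta ≤ 2 so that |x − 2| < 2 forces x > 0, and then √x + √2 > √2.
Hence |√x − √2| < |x − 2|/√2, which is < eps once |x − 2| < √2·eps.
Take delta = min(2, √2·eps). If 0 < |x − 2| < delta then x > 0 and |√x − √2| < |x − 2|/√2 < eps.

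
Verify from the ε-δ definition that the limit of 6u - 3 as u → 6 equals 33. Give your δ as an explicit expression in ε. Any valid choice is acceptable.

δ = ε/6

Let ε > 0. We need δ > 0 so that 0 < |u − 6| < δ implies |(6u - 3) − 33| < ε.
|(6u - 3) − 33| = |6u - 36| = 6|u − 6|.
Thus it suffices that |u − 6| < ε/6.
Choosing δ = ε/6 gives |(6u - 3) − 33| = 6|u − 6| < ε whenever |u − 6| < δ.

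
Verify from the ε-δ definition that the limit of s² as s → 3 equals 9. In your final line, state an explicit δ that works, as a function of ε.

δ = min(1, ε/7)

Suppose ε > 0. We seek δ > 0 with 0 < |s − 3| < δ ⇒ |s² − 9| < ε.
Factor: s² − 9 = (s − 3)(s + 3), so |s² − 9| = |s − 3|·|s + 3|.
Restrict δ ≤ 1. Then |s − 3| < 1 gives |s| < 4, so by the triangle inequality |s + 3| ≤ 4 + 3 = 7.
Hence |s² − 9| ≤ 7|s − 3|, which is < ε once |s − 3| < ε/7.
Take δ = min(1, ε/7). If 0 < |s − 3| < δ then both bounds hold and |s² − 9| ≤ 7|s − 3| < 7·(ε/7) = ε.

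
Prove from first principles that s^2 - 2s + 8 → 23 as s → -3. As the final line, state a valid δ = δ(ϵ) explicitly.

Let ϵ > 0. We want δ > 0 such that 0 < |s + 3| < δ implies |(s^2 - 2s + 8) − 23| < ϵ.
(s^2 - 2s + 8) − 23 = s^2 - 2s - 15 = (s + 3)(s - 5).
So |(s^2 - 2s + 8) − 23| = |s + 3|·|s - 5|.
Assume first that |s + 3| < 1, so |s| < 4. Then |s - 5| ≤ 4 + 5 = 9.
Hence |(s^2 - 2s + 8) − 23| ≤ 9|s + 3| < ϵ provided |s + 3| < ϵ/9.
Choosing δ = min(1, ϵ/9) ensures both conditions, hence |(s^2 - 2s + 8) − 23| < ϵ.

δ = min(1, ϵ/9)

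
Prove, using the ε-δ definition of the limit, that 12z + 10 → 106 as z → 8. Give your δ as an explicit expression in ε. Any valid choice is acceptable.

δ = ε/12

Let ε > 0. We need δ > 0 so that 0 < |z − 8| < δ implies |(12z + 10) − 106| < ε.
|(12z + 10) − 106| = |12z - 96| = 12|z − 8|.
Thus it suffices that |z − 8| < ε/12.
Take δ = ε/12. If 0 < |z − 8| < δ then |(12z + 10) − 106| = 12|z − 8| < 12·(ε/12) = ε.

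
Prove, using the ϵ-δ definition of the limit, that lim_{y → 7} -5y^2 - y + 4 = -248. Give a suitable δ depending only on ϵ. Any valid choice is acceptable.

δ = min(2, ϵ/81)

Let ϵ > 0 be given. We want δ > 0 such that 0 < |y − 7| < δ implies |(-5y^2 - y + 4) + 248| < ϵ.
(-5y^2 - y + 4) + 248 = -5y^2 - y + 252 = (y − 7)(-5y - 36).
So |(-5y^2 - y + 4) + 248| = |y − 7|·|-5y - 36|.
Require δ ≤ 2. Then |y − 7| < 2 gives |y| < 9, and by the triangle inequality |-5y - 36| ≤ 5·9 + 36 = 81.
Hence |(-5y^2 - y + 4) + 248| ≤ 81|y − 7| < ϵ provided |y − 7| < ϵ/81.
Take δ = min(2, ϵ/81). Then 0 < |y − 7| < δ gives both |y − 7| < 2 and |y − 7| < ϵ/81, so |(-5y^2 - y + 4) + 248| < ϵ.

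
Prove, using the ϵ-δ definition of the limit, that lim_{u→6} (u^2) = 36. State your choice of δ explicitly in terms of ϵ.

Let ϵ > 0 be given. We seek δ > 0 with 0 < |u − 6| < δ ⇒ |u^2 − 36| < ϵ.
Factor: u^2 − 36 = (u − 6)(u + 6), so |u^2 − 36| = |u − 6|·|u + 6|.
Restrict δ ≤ 1. Then |u − 6| < 1 gives |u| < 7, so by the triangle inequality |u + 6| ≤ 7 + 6 = 13.
Hence |u^2 − 36| ≤ 13|u − 6|, which is < ϵ once |u − 6| < ϵ/13.
Take δ = min(1, ϵ/13). If 0 < |u − 6| < δ then both bounds hold and |u^2 − 36| ≤ 13|u − 6| < 13·(ϵ/13) = ϵ.

δ = min(1, ϵ/13)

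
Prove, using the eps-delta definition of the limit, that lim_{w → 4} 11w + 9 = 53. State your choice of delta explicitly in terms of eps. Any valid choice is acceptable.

Suppose eps > 0. We need delta > 0 so that 0 < |w − 4| < delta implies |(11w + 9) − 53| < eps.
Since (11w + 9) − 53 = 11(w − 4), we have |(11w + 9) − 53| = 11|w − 4|.
Thus it suffices that |w − 4| < eps/11.
Take delta = eps/11. If 0 < |w − 4| < delta then |(11w + 9) − 53| = 11|w − 4| < 11·(eps/11) = eps.

delta = eps/11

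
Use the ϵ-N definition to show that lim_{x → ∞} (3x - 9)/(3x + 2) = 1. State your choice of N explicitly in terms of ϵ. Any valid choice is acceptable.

N = (11/3)/ϵ

Suppose ϵ > 0. We seek N > 0 such that x > N implies |(3x - 9)/(3x + 2) − 1| < ϵ.
(3x - 9)/(3x + 2) − 1 = (3(3x - 9) − 3(3x + 2)) / (3(3x + 2)) = -33/(3(3x + 2)).
For x > 0 we have 3x + 2 > 3x, so |(3x - 9)/(3x + 2) − 1| = 33/(3(3x + 2)) < 33/(3·3x) = (11/3)/x.
Thus |(3x - 9)/(3x + 2) − 1| < ϵ whenever x > (11/3)/ϵ.
Take N = (11/3)/ϵ. If x > N then |(3x - 9)/(3x + 2) − 1| < (11/3)/x < ϵ.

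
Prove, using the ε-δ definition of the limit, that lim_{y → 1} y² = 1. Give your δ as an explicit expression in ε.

Let ε > 0 be given. We seek δ > 0 with 0 < |y − 1| < δ ⇒ |y² − 1| < ε.
Factor: y² − 1 = (y − 1)(y + 1), so |y² − 1| = |y − 1|·|y + 1|.
Impose δ ≤ 2 so that |y| < 3; then |y + 1| ≤ 4.
Hence |y² − 1| ≤ 4|y − 1|, which is < ε once |y − 1| < ε/4.
Take δ = min(2, ε/4). If 0 < |y − 1| < δ then both bounds hold and |y² − 1| ≤ 4|y − 1| < 4·(ε/4) = ε.

δ = min(2, ε/4)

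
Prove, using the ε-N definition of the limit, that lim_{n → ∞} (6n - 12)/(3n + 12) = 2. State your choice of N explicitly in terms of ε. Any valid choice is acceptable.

N = 12/ε

Let ε > 0. For n ≥ 1, |(6n - 12)/(3n + 12) − 2| = |-108|/(3(3n + 12)) = 108/(3(3n + 12)).
Since 3n + 12 ≥ 3n for n ≥ 1, this is ≤ 108/(3·3n) = 12/n.
So |(6n - 12)/(3n + 12) − 2| < ε whenever n > 12/ε.
Take N = 12/ε. If n > N then |(6n - 12)/(3n + 12) − 2| ≤ 12/n < ε.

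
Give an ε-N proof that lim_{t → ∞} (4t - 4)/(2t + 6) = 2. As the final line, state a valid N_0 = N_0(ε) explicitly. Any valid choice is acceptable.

N_0 = 8/ε

Let ε > 0 be given. We seek N_0 > 0 such that t > N_0 implies |(4t - 4)/(2t + 6) − 2| < ε.
(4t - 4)/(2t + 6) − 2 = (2(4t - 4) − 4(2t + 6)) / (2(2t + 6)) = -32/(2(2t + 6)).
For t > 0 we have 2t + 6 > 2t, so |(4t - 4)/(2t + 6) − 2| = 32/(2(2t + 6)) < 32/(2·2t) = 8/t.
Thus |(4t - 4)/(2t + 6) − 2| < ε whenever t > 8/ε.
Take N_0 = 8/ε. If t > N_0 then |(4t - 4)/(2t + 6) − 2| < 8/t < ε.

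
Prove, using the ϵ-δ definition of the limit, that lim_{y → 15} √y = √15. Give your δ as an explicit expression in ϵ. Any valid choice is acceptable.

Suppose ϵ > 0. We want δ > 0 such that 0 < |y − 15| < δ implies |√y − √15| < ϵ.
Multiplying by the conjugate, |√y − √15| = |y − 15|/(√y + √15).
Restrict δ ≤ 15 so that |y − 15| < 15 forces y > 0, and then √y + √15 > √15.
Hence |√y − √15| < |y − 15|/√15, which is < ϵ once |y − 15| < √15·ϵ.
Take δ = min(15, √15·ϵ). If 0 < |y − 15| < δ then y > 0 and |√y − √15| < |y − 15|/√15 < ϵ.

δ = min(15, √15·ϵ)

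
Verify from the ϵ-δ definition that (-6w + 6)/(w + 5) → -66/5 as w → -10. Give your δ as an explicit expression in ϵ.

δ = min(5/2, (25/72)ϵ)

Let ϵ > 0 be given. We want δ > 0 with 0 < |w + 10| < δ ⇒ |(-6w + 6)/(w + 5) + 66/5| < ϵ.
Combining over a common denominator, (-6w + 6)/(w + 5) + 66/5 = [(-6w + 6)·(-5) − 66·(w + 5)] / [(-5)·(w + 5)] = -36(w + 10) / ((-5)(w + 5)).
So |(-6w + 6)/(w + 5) + 66/5| = 36|w + 10| / (5·|w + 5|).
Restrict δ ≤ 5/2. Then |w + 10| < 5/2 gives |w + 5| = |(w + 10) + (-5)| ≥ 5 − 5/2 = 5/2.
Hence |(-6w + 6)/(w + 5) + 66/5| < 36|w + 10|/(5·(5/2)) = (72/25)|w + 10|, which is < ϵ once |w + 10| < (25/72)ϵ.
Take δ = min(5/2, (25/72)ϵ). Then 0 < |w + 10| < δ forces both bounds, so |(-6w + 6)/(w + 5) + 66/5| < ϵ.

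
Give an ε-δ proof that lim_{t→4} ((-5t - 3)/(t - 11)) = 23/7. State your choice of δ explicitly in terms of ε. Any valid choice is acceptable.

Suppose ε > 0. We want δ > 0 with 0 < |t − 4| < δ ⇒ |(-5t - 3)/(t - 11) − (23/7)| < ε.
Combining over a common denominator, (-5t - 3)/(t - 11) − (23/7) = [(-5t - 3)·(-7) − (-23)·(t - 11)] / [(-7)·(t - 11)] = 58(t − 4) / ((-7)(t - 11)).
So |(-5t - 3)/(t - 11) − (23/7)| = 58|t − 4| / (7·|t − 11|).
Require δ ≤ 7/2, so |t − 11| ≥ |-7| − |t − 4| > 7 − 7/2 = 7/2.
Hence |(-5t - 3)/(t - 11) − (23/7)| < 58|t − 4|/(7·(7/2)) = (116/49)|t − 4|, which is < ε once |t − 4| < (49/116)ε.
Take δ = min(7/2, (49/116)ε). Then 0 < |t − 4| < δ forces both bounds, so |(-5t - 3)/(t - 11) − (23/7)| < ε.

δ = min(7/2, (49/116)ε)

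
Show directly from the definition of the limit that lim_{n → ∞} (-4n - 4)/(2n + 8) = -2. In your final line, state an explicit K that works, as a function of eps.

K = 6/eps

Let eps > 0. For n ≥ 1, |(-4n - 4)/(2n + 8) + 2| = |24|/(2(2n + 8)) = 24/(2(2n + 8)).
Since 2n + 8 ≥ 2n for n ≥ 1, this is ≤ 24/(2·2n) = 6/n.
So |(-4n - 4)/(2n + 8) + 2| < eps whenever n > 6/eps.
Take K = 6/eps. If n > K then |(-4n - 4)/(2n + 8) + 2| ≤ 6/n < eps.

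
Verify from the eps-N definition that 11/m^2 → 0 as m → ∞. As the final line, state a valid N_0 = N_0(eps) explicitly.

N_0 = (11/eps)^{1/2}

Let eps > 0. For m ≥ 1, |11/m^2 − 0| = 11/m^2.
11/m^2 < eps ⇔ m^2 > 11/eps ⇔ m > (11/eps)^{1/2}.
Take N_0 = (11/eps)^{1/2}. Then m > N_0 implies 11/m^2 < eps.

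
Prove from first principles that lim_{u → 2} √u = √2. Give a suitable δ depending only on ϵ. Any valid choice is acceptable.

Let ϵ > 0. We want δ > 0 such that 0 < |u − 2| < δ implies |√u − √2| < ϵ.
Rationalise: √u − √2 = (u − 2)/(√u + √2), so |√u − √2| = |u − 2|/(√u + √2).
Restrict δ ≤ 2 so that |u − 2| < 2 forces u > 0, and then √u + √2 > √2.
Hence |√u − √2| < |u − 2|/√2, which is < ϵ once |u − 2| < √2·ϵ.
Take δ = min(2, √2·ϵ). If 0 < |u − 2| < δ then u > 0 and |√u − √2| < |u − 2|/√2 < ϵ.

δ = min(2, √2·ϵ)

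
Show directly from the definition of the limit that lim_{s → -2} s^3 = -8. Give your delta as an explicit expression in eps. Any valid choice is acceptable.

delta = min(2, eps/28)

Fix eps > 0. We seek delta > 0 with 0 < |s + 2| < delta ⇒ |s^3 + 8| < eps.
Factor: s^3 + 8 = (s + 2)(s^2 - 2s + 4), so |s^3 + 8| = |s + 2|·|s^2 - 2s + 4|.
Restrict delta ≤ 2. Then |s + 2| < 2 gives |s| < 4, so by the triangle inequality |s^2 - 2s + 4| ≤ 4^2 + 2·4 + 4 = 28.
Hence |s^3 + 8| ≤ 28|s + 2|, which is < eps once |s + 2| < eps/28.
Take delta = min(2, eps/28). If 0 < |s + 2| < delta then both bounds hold and |s^3 + 8| ≤ 28|s + 2| < 28·(eps/28) = eps.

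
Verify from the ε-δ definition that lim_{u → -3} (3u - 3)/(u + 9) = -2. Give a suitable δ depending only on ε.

Let ε > 0. We want δ > 0 with 0 < |u + 3| < δ ⇒ |(3u - 3)/(u + 9) + 2| < ε.
Combining over a common denominator, (3u - 3)/(u + 9) + 2 = [(3u - 3)·6 − (-12)·(u + 9)] / [6·(u + 9)] = 30(u + 3) / (6(u + 9)).
So |(3u - 3)/(u + 9) + 2| = 30|u + 3| / (6·|u + 9|).
Restrict δ ≤ 3. Then |u + 3| < 3 gives |u + 9| = |(u + 3) + 6| ≥ 6 − 3 = 3.
Hence |(3u - 3)/(u + 9) + 2| < 30|u + 3|/(6·3) = (5/3)|u + 3|, which is < ε once |u + 3| < (3/5)ε.
Take δ = min(3, (3/5)ε). Then 0 < |u + 3| < δ forces both bounds, so |(3u - 3)/(u + 9) + 2| < ε.

δ = min(3, (3/5)ε)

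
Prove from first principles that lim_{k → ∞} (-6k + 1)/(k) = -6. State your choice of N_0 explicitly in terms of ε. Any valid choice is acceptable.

N_0 = 1/ε

Fix ε > 0. For k ≥ 1, |(-6k + 1)/(k) + 6| = |1|/((k)) = 1/((k)).
Since k ≥ k for k ≥ 1, this is ≤ 1/(k) = 1/k.
So |(-6k + 1)/(k) + 6| < ε whenever k > 1/ε.
Take N_0 = 1/ε. If k > N_0 then |(-6k + 1)/(k) + 6| ≤ 1/k < ε.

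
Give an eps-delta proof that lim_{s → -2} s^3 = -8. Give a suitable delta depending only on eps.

delta = min(1, eps/19)

Let eps > 0 be given. We seek delta > 0 with 0 < |s + 2| < delta ⇒ |s^3 + 8| < eps.
Factor: s^3 + 8 = (s + 2)(s^2 - 2s + 4), so |s^3 + 8| = |s + 2|·|s^2 - 2s + 4|.
Restrict delta ≤ 1. Then |s + 2| < 1 gives |s| < 3, so by the triangle inequality |s^2 - 2s + 4| ≤ 3^2 + 2·3 + 4 = 19.
Hence |s^3 + 8| ≤ 19|s + 2|, which is < eps once |s + 2| < eps/19.
Take delta = min(1, eps/19). If 0 < |s + 2| < delta then both bounds hold and |s^3 + 8| ≤ 19|s + 2| < 19·(eps/19) = eps.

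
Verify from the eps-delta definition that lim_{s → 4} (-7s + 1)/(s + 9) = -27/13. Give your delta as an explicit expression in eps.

Fix eps > 0. We want delta > 0 with 0 < |s − 4| < delta ⇒ |(-7s + 1)/(s + 9) + 27/13| < eps.
Combining over a common denominator, (-7s + 1)/(s + 9) + 27/13 = [(-7s + 1)·13 − (-27)·(s + 9)] / [13·(s + 9)] = -64(s − 4) / (13(s + 9)).
So |(-7s + 1)/(s + 9) + 27/13| = 64|s − 4| / (13·|s + 9|).
Restrict delta ≤ 13/2. Then |s − 4| < 13/2 gives |s + 9| = |(s − 4) + 13| ≥ 13 − 13/2 = 13/2.
Hence |(-7s + 1)/(s + 9) + 27/13| < 64|s − 4|/(13·(13/2)) = (128/169)|s − 4|, which is < eps once |s − 4| < (169/128)eps.
Take delta = min(13/2, (169/128)eps). Then 0 < |s − 4| < delta forces both bounds, so |(-7s + 1)/(s + 9) + 27/13| < eps.

delta = min(13/2, (169/128)eps)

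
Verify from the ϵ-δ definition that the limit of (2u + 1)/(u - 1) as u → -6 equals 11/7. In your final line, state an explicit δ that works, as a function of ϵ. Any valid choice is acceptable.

δ = min(7/2, (49/6)ϵ)

Let ϵ > 0. We want δ > 0 with 0 < |u + 6| < δ ⇒ |(2u + 1)/(u - 1) − (11/7)| < ϵ.
Combining over a common denominator, (2u + 1)/(u - 1) − (11/7) = [(2u + 1)·(-7) − (-11)·(u - 1)] / [(-7)·(u - 1)] = -3(u + 6) / ((-7)(u - 1)).
So |(2u + 1)/(u - 1) − (11/7)| = 3|u + 6| / (7·|u − 1|).
Restrict δ ≤ 7/2. Then |u + 6| < 7/2 gives |u − 1| = |(u + 6) + (-7)| ≥ 7 − 7/2 = 7/2.
Hence |(2u + 1)/(u - 1) − (11/7)| < 3|u + 6|/(7·(7/2)) = (6/49)|u + 6|, which is < ϵ once |u + 6| < (49/6)ϵ.
Take δ = min(7/2, (49/6)ϵ). Then 0 < |u + 6| < δ forces both bounds, so |(2u + 1)/(u - 1) − (11/7)| < ϵ.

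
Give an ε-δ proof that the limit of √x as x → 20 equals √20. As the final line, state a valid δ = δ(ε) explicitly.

δ = min(20, √20·ε)

Let ε > 0. We want δ > 0 such that 0 < |x − 20| < δ implies |√x − √20| < ε.
Rationalise: √x − √20 = (x − 20)/(√x + √20), so |√x − √20| = |x − 20|/(√x + √20).
Restrict δ ≤ 20 so that |x − 20| < 20 forces x > 0, and then √x + √20 > √20.
Hence |√x − √20| < |x − 20|/√20, which is < ε once |x − 20| < √20·ε.
Take δ = min(20, √20·ε). If 0 < |x − 20| < δ then x > 0 and |√x − √20| < |x − 20|/√20 < ε.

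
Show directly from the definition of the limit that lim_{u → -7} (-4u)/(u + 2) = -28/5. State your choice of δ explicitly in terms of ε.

δ = min(5/2, (25/16)ε)

Fix ε > 0. We want δ > 0 with 0 < |u + 7| < δ ⇒ |(-4u)/(u + 2) + 28/5| < ε.
Combining over a common denominator, (-4u)/(u + 2) + 28/5 = [(-4u)·(-5) − 28·(u + 2)] / [(-5)·(u + 2)] = -8(u + 7) / ((-5)(u + 2)).
So |(-4u)/(u + 2) + 28/5| = 8|u + 7| / (5·|u + 2|).
Require δ ≤ 5/2, so |u + 2| ≥ |-5| − |u + 7| > 5 − 5/2 = 5/2.
Hence |(-4u)/(u + 2) + 28/5| < 8|u + 7|/(5·(5/2)) = (16/25)|u + 7|, which is < ε once |u + 7| < (25/16)ε.
Take δ = min(5/2, (25/16)ε). Then 0 < |u + 7| < δ forces both bounds, so |(-4u)/(u + 2) + 28/5| < ε.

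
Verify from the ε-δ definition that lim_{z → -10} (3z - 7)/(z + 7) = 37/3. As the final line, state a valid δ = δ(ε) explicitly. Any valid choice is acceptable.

δ = min(3/2, (9/56)ε)

Let ε > 0. We want δ > 0 with 0 < |z + 10| < δ ⇒ |(3z - 7)/(z + 7) − (37/3)| < ε.
Combining over a common denominator, (3z - 7)/(z + 7) − (37/3) = [(3z - 7)·(-3) − (-37)·(z + 7)] / [(-3)·(z + 7)] = 28(z + 10) / ((-3)(z + 7)).
So |(3z - 7)/(z + 7) − (37/3)| = 28|z + 10| / (3·|z + 7|).
Restrict δ ≤ 3/2. Then |z + 10| < 3/2 gives |z + 7| = |(z + 10) + (-3)| ≥ 3 − 3/2 = 3/2.
Hence |(3z - 7)/(z + 7) − (37/3)| < 28|z + 10|/(3·(3/2)) = (56/9)|z + 10|, which is < ε once |z + 10| < (9/56)ε.
Take δ = min(3/2, (9/56)ε). Then 0 < |z + 10| < δ forces both bounds, so |(3z - 7)/(z + 7) − (37/3)| < ε.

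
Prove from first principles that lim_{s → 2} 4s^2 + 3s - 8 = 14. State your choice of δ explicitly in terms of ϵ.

Let ϵ > 0. We want δ > 0 such that 0 < |s − 2| < δ implies |(4s^2 + 3s - 8) − 14| < ϵ.
(4s^2 + 3s - 8) − 14 = 4s^2 + 3s - 22 = (s − 2)(4s + 11).
So |(4s^2 + 3s - 8) − 14| = |s − 2|·|4s + 11|.
Assume first that |s − 2| < 1, so |s| < 3. Then |4s + 11| ≤ 4·3 + 11 = 23.
Hence |(4s^2 + 3s - 8) − 14| ≤ 23|s − 2| < ϵ provided |s − 2| < ϵ/23.
Take δ = min(1, ϵ/23). Then 0 < |s − 2| < δ gives both |s − 2| < 1 and |s − 2| < ϵ/23, so |(4s^2 + 3s - 8) − 14| < ϵ.

δ = min(1, ϵ/23)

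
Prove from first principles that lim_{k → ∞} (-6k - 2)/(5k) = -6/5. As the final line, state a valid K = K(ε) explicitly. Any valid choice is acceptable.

Let ε > 0 be given. For k ≥ 1, |(-6k - 2)/(5k) + 6/5| = |-10|/(5(5k)) = 10/(5(5k)).
Since 5k ≥ 5k for k ≥ 1, this is ≤ 10/(5·5k) = (2/5)/k.
So |(-6k - 2)/(5k) + 6/5| < ε whenever k > (2/5)/ε.
Take K = (2/5)/ε. If k > K then |(-6k - 2)/(5k) + 6/5| ≤ (2/5)/k < ε.

K = (2/5)/ε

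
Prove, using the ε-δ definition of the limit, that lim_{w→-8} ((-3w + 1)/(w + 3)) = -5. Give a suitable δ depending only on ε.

Fix ε > 0. We want δ > 0 with 0 < |w + 8| < δ ⇒ |(-3w + 1)/(w + 3) + 5| < ε.
Combining over a common denominator, (-3w + 1)/(w + 3) + 5 = [(-3w + 1)·(-5) − 25·(w + 3)] / [(-5)·(w + 3)] = -10(w + 8) / ((-5)(w + 3)).
So |(-3w + 1)/(w + 3) + 5| = 10|w + 8| / (5·|w + 3|).
Require δ ≤ 5/2, so |w + 3| ≥ |-5| − |w + 8| > 5 − 5/2 = 5/2.
Hence |(-3w + 1)/(w + 3) + 5| < 10|w + 8|/(5·(5/2)) = (4/5)|w + 8|, which is < ε once |w + 8| < (5/4)ε.
Take δ = min(5/2, (5/4)ε). Then 0 < |w + 8| < δ forces both bounds, so |(-3w + 1)/(w + 3) + 5| < ε.

δ = min(5/2, (5/4)ε)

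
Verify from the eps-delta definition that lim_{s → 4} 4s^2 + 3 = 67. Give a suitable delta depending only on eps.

Suppose eps > 0. We want delta > 0 such that 0 < |s − 4| < delta implies |(4s^2 + 3) − 67| < eps.
(4s^2 + 3) − 67 = 4s^2 - 64 = (s − 4)(4s + 16).
So |(4s^2 + 3) − 67| = |s − 4|·|4s + 16|.
Require delta ≤ 2. Then |s − 4| < 2 gives |s| < 6, and by the triangle inequality |4s + 16| ≤ 4·6 + 16 = 40.
Hence |(4s^2 + 3) − 67| ≤ 40|s − 4| < eps provided |s − 4| < eps/40.
Take delta = min(2, eps/40). Then 0 < |s − 4| < delta gives both |s − 4| < 2 and |s − 4| < eps/40, so |(4s^2 + 3) − 67| < eps.

delta = min(2, eps/40)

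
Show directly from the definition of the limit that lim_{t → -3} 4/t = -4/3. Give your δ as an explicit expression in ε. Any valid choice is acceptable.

δ = min(3/2, (9/8)ε)

Fix ε > 0. We seek δ > 0 such that 0 < |t + 3| < δ implies |4/t + 4/3| < ε.
|4/t + 4/3| = 4·|-3 − t|/(3·|t|) = 4|t + 3|/(3|t|).
Require δ ≤ 3/2 so that |t| > 3 − 3/2 = 3/2, hence 3|t| > 9/2.
Then |4/t + 4/3| < 4|t + 3|/(9/2), which is < ε when |t + 3| < (9/8)ε.
Take δ = min(3/2, (9/8)ε). Then 0 < |t + 3| < δ gives both |t + 3| < 3/2 and |t + 3| < (9/8)ε, so |4/t + 4/3| < ε.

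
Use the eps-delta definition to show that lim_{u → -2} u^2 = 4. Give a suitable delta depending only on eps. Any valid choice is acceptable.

delta = min(2, eps/6)

Fix eps > 0. We seek delta > 0 with 0 < |u + 2| < delta ⇒ |u^2 − 4| < eps.
Factor: u^2 − 4 = (u + 2)(u - 2), so |u^2 − 4| = |u + 2|·|u - 2|.
Impose delta ≤ 2 so that |u| < 4; then |u - 2| ≤ 6.
Hence |u^2 − 4| ≤ 6|u + 2|, which is < eps once |u + 2| < eps/6.
Take delta = min(2, eps/6). If 0 < |u + 2| < delta then both bounds hold and |u^2 − 4| ≤ 6|u + 2| < 6·(eps/6) = eps.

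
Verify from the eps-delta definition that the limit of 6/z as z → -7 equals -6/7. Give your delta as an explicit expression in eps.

delta = min(7/2, (49/12)eps)

Suppose eps > 0. We seek delta > 0 such that 0 < |z + 7| < delta implies |6/z + 6/7| < eps.
|6/z + 6/7| = 6·|-7 − z|/(7·|z|) = 6|z + 7|/(7|z|).
Require delta ≤ 7/2 so that |z| > 7 − 7/2 = 7/2, hence 7|z| > 49/2.
Then |6/z + 6/7| < 6|z + 7|/(49/2), which is < eps when |z + 7| < (49/12)eps.
Take delta = min(7/2, (49/12)eps). Then 0 < |z + 7| < delta gives both |z + 7| < 7/2 and |z + 7| < (49/12)eps, so |6/z + 6/7| < eps.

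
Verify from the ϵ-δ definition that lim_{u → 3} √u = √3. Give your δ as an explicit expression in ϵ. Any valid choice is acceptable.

δ = min(3, √3·ϵ)

Fix ϵ > 0. We want δ > 0 such that 0 < |u − 3| < δ implies |√u − √3| < ϵ.
Rationalise: √u − √3 = (u − 3)/(√u + √3), so |√u − √3| = |u − 3|/(√u + √3).
Restrict δ ≤ 3 so that |u − 3| < 3 forces u > 0, and then √u + √3 > √3.
Hence |√u − √3| < |u − 3|/√3, which is < ϵ once |u − 3| < √3·ϵ.
Take δ = min(3, √3·ϵ). If 0 < |u − 3| < δ then u > 0 and |√u − √3| < |u − 3|/√3 < ϵ.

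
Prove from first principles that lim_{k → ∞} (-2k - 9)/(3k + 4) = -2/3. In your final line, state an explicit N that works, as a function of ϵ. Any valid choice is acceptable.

N = (19/9)/ϵ

Let ϵ > 0. For k ≥ 1, |(-2k - 9)/(3k + 4) + 2/3| = |-19|/(3(3k + 4)) = 19/(3(3k + 4)).
Since 3k + 4 ≥ 3k for k ≥ 1, this is ≤ 19/(3·3k) = (19/9)/k.
So |(-2k - 9)/(3k + 4) + 2/3| < ϵ whenever k > (19/9)/ϵ.
Take N = (19/9)/ϵ. If k > N then |(-2k - 9)/(3k + 4) + 2/3| ≤ (19/9)/k < ϵ.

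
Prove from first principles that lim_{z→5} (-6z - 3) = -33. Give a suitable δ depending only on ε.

Suppose ε > 0. We need δ > 0 so that 0 < |z − 5| < δ implies |(-6z - 3) + 33| < ε.
|(-6z - 3) + 33| = |-6z + 30| = 6|z − 5|.
Thus it suffices that |z − 5| < ε/6.
Take δ = ε/6. If 0 < |z − 5| < δ then |(-6z - 3) + 33| = 6|z − 5| < 6·(ε/6) = ε.

δ = ε/6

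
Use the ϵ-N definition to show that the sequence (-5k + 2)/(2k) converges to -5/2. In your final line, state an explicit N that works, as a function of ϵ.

N = 1/ϵ

Let ϵ > 0 be given. For k ≥ 1, |(-5k + 2)/(2k) + 5/2| = |4|/(2(2k)) = 4/(2(2k)).
Since 2k ≥ 2k for k ≥ 1, this is ≤ 4/(2·2k) = 1/k.
So |(-5k + 2)/(2k) + 5/2| < ϵ whenever k > 1/ϵ.
Take N = 1/ϵ. If k > N then |(-5k + 2)/(2k) + 5/2| ≤ 1/k < ϵ.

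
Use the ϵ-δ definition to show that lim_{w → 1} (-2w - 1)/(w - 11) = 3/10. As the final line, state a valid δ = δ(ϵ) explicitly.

δ = min(5, (50/23)ϵ)

Suppose ϵ > 0. We want δ > 0 with 0 < |w − 1| < δ ⇒ |(-2w - 1)/(w - 11) − (3/10)| < ϵ.
Combining over a common denominator, (-2w - 1)/(w - 11) − (3/10) = [(-2w - 1)·(-10) − (-3)·(w - 11)] / [(-10)·(w - 11)] = 23(w − 1) / ((-10)(w - 11)).
So |(-2w - 1)/(w - 11) − (3/10)| = 23|w − 1| / (10·|w − 11|).
Restrict δ ≤ 5. Then |w − 1| < 5 gives |w − 11| = |(w − 1) + (-10)| ≥ 10 − 5 = 5.
Hence |(-2w - 1)/(w - 11) − (3/10)| < 23|w − 1|/(10·5) = (23/50)|w − 1|, which is < ϵ once |w − 1| < (50/23)ϵ.
Take δ = min(5, (50/23)ϵ). Then 0 < |w − 1| < δ forces both bounds, so |(-2w - 1)/(w - 11) − (3/10)| < ϵ.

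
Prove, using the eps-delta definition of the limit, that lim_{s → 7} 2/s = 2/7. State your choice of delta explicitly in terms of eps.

delta = min(7/2, (49/4)eps)

Let eps > 0 be given. We seek delta > 0 such that 0 < |s − 7| < delta implies |2/s − (2/7)| < eps.
|2/s − (2/7)| = 2·|7 − s|/(7·|s|) = 2|s − 7|/(7|s|).
Restrict delta ≤ 7/2. Then |s − 7| < 7/2 gives |s| > 7/2, so 7|s| > 49/2.
Then |2/s − (2/7)| < 2|s − 7|/(49/2), which is < eps when |s − 7| < (49/4)eps.
Take delta = min(7/2, (49/4)eps). Then 0 < |s − 7| < delta gives both |s − 7| < 7/2 and |s − 7| < (49/4)eps, so |2/s − (2/7)| < eps.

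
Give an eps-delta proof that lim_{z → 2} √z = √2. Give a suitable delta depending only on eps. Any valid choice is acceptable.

Let eps > 0 be given. We want delta > 0 such that 0 < |z − 2| < delta implies |√z − √2| < eps.
Multiplying by the conjugate, |√z − √2| = |z − 2|/(√z + √2).
Restrict delta ≤ 2 so that |z − 2| < 2 forces z > 0, and then √z + √2 > √2.
Hence |√z − √2| < |z − 2|/√2, which is < eps once |z − 2| < √2·eps.
Take delta = min(2, √2·eps). If 0 < |z − 2| < delta then z > 0 and |√z − √2| < |z − 2|/√2 < eps.

delta = min(2, √2·eps)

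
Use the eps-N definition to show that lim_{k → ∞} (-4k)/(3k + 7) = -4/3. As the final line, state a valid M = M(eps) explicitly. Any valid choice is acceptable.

Suppose eps > 0. For k ≥ 1, |(-4k)/(3k + 7) + 4/3| = |28|/(3(3k + 7)) = 28/(3(3k + 7)).
Since 3k + 7 ≥ 3k for k ≥ 1, this is ≤ 28/(3·3k) = (28/9)/k.
So |(-4k)/(3k + 7) + 4/3| < eps whenever k > (28/9)/eps.
Take M = (28/9)/eps. If k > M then |(-4k)/(3k + 7) + 4/3| ≤ (28/9)/k < eps.

M = (28/9)/eps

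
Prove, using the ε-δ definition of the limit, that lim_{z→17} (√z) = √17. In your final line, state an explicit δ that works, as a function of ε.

Suppose ε > 0. We want δ > 0 such that 0 < |z − 17| < δ implies |√z − √17| < ε.
Multiplying by the conjugate, |√z − √17| = |z − 17|/(√z + √17).
Restrict δ ≤ 17 so that |z − 17| < 17 forces z > 0, and then √z + √17 > √17.
Hence |√z − √17| < |z − 17|/√17, which is < ε once |z − 17| < √17·ε.
Take δ = min(17, √17·ε). If 0 < |z − 17| < δ then z > 0 and |√z − √17| < |z − 17|/√17 < ε.

δ = min(17, √17·ε)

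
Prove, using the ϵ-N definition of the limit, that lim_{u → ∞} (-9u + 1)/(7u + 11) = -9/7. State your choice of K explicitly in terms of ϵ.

Suppose ϵ > 0. We seek K > 0 such that u > K implies |(-9u + 1)/(7u + 11) + 9/7| < ϵ.
(-9u + 1)/(7u + 11) + 9/7 = (7(-9u + 1) − (-9)(7u + 11)) / (7(7u + 11)) = 106/(7(7u + 11)).
For u > 0 we have 7u + 11 > 7u, so |(-9u + 1)/(7u + 11) + 9/7| = 106/(7(7u + 11)) < 106/(7·7u) = (106/49)/u.
Thus |(-9u + 1)/(7u + 11) + 9/7| < ϵ whenever u > (106/49)/ϵ.
Take K = (106/49)/ϵ. If u > K then |(-9u + 1)/(7u + 11) + 9/7| < (106/49)/u < ϵ.

K = (106/49)/ϵ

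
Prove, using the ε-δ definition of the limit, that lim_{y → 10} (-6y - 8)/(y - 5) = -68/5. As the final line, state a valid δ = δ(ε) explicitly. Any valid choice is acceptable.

Let ε > 0 be given. We want δ > 0 with 0 < |y − 10| < δ ⇒ |(-6y - 8)/(y - 5) + 68/5| < ε.
Combining over a common denominator, (-6y - 8)/(y - 5) + 68/5 = [(-6y - 8)·5 − (-68)·(y - 5)] / [5·(y - 5)] = 38(y − 10) / (5(y - 5)).
So |(-6y - 8)/(y - 5) + 68/5| = 38|y − 10| / (5·|y − 5|).
Restrict δ ≤ 5/2. Then |y − 10| < 5/2 gives |y − 5| = |(y − 10) + 5| ≥ 5 − 5/2 = 5/2.
Hence |(-6y - 8)/(y - 5) + 68/5| < 38|y − 10|/(5·(5/2)) = (76/25)|y − 10|, which is < ε once |y − 10| < (25/76)ε.
Take δ = min(5/2, (25/76)ε). Then 0 < |y − 10| < δ forces both bounds, so |(-6y - 8)/(y - 5) + 68/5| < ε.

δ = min(5/2, (25/76)ε)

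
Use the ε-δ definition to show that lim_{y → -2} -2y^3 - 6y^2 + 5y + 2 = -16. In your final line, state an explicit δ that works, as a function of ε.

Let ε > 0 be given. We want δ > 0 such that 0 < |y + 2| < δ implies |(-2y^3 - 6y^2 + 5y + 2) + 16| < ε.
(-2y^3 - 6y^2 + 5y + 2) + 16 = -2y^3 - 6y^2 + 5y + 18 = (y + 2)(-2y^2 - 2y + 9).
So |(-2y^3 - 6y^2 + 5y + 2) + 16| = |y + 2|·|-2y^2 - 2y + 9|.
Require δ ≤ 2. Then |y + 2| < 2 gives |y| < 4, and by the triangle inequality |-2y^2 - 2y + 9| ≤ 2·4^2 + 2·4 + 9 = 49.
Hence |(-2y^3 - 6y^2 + 5y + 2) + 16| ≤ 49|y + 2| < ε provided |y + 2| < ε/49.
Choosing δ = min(2, ε/49) ensures both conditions, hence |(-2y^3 - 6y^2 + 5y + 2) + 16| < ε.

δ = min(2, ε/49)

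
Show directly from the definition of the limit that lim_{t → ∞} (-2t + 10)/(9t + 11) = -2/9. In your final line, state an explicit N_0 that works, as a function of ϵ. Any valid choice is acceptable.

Let ϵ > 0. We seek N_0 > 0 such that t > N_0 implies |(-2t + 10)/(9t + 11) + 2/9| < ϵ.
(-2t + 10)/(9t + 11) + 2/9 = (9(-2t + 10) − (-2)(9t + 11)) / (9(9t + 11)) = 112/(9(9t + 11)).
For t > 0 we have 9t + 11 > 9t, so |(-2t + 10)/(9t + 11) + 2/9| = 112/(9(9t + 11)) < 112/(9·9t) = (112/81)/t.
Thus |(-2t + 10)/(9t + 11) + 2/9| < ϵ whenever t > (112/81)/ϵ.
Take N_0 = (112/81)/ϵ. If t > N_0 then |(-2t + 10)/(9t + 11) + 2/9| < (112/81)/t < ϵ.

N_0 = (112/81)/ϵ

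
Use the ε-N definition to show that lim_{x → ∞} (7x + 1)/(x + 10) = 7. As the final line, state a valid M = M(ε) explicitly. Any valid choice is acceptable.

Suppose ε > 0. We seek M > 0 such that x > M implies |(7x + 1)/(x + 10) − 7| < ε.
(7x + 1)/(x + 10) − 7 = ((7x + 1) − 7(x + 10)) / ((x + 10)) = -69/((x + 10)).
For x > 0 we have x + 10 > x, so |(7x + 1)/(x + 10) − 7| = 69/((x + 10)) < 69/(x) = 69/x.
Thus |(7x + 1)/(x + 10) − 7| < ε whenever x > 69/ε.
Take M = 69/ε. If x > M then |(7x + 1)/(x + 10) − 7| < 69/x < ε.

M = 69/ε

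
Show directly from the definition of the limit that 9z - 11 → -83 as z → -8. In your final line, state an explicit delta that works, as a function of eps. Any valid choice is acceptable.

delta = eps/9

Fix eps > 0. We need delta > 0 so that 0 < |z + 8| < delta implies |(9z - 11) + 83| < eps.
Since (9z - 11) + 83 = 9(z + 8), we have |(9z - 11) + 83| = 9|z + 8|.
Thus it suffices that |z + 8| < eps/9.
Choosing delta = eps/9 gives |(9z - 11) + 83| = 9|z + 8| < eps whenever |z + 8| < delta.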